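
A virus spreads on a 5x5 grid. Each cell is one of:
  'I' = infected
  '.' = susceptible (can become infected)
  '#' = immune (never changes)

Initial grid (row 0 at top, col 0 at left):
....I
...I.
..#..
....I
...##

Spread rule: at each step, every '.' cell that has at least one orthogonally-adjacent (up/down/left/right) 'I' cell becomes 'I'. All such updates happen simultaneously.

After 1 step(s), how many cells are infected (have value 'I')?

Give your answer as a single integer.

Step 0 (initial): 3 infected
Step 1: +6 new -> 9 infected

Answer: 9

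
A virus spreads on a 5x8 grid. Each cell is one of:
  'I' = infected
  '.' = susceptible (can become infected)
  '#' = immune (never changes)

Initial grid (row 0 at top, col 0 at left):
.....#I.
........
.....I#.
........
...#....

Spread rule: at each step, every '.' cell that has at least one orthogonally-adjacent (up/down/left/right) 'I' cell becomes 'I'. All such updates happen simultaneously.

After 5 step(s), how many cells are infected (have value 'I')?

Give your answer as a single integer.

Answer: 31

Derivation:
Step 0 (initial): 2 infected
Step 1: +5 new -> 7 infected
Step 2: +6 new -> 13 infected
Step 3: +8 new -> 21 infected
Step 4: +5 new -> 26 infected
Step 5: +5 new -> 31 infected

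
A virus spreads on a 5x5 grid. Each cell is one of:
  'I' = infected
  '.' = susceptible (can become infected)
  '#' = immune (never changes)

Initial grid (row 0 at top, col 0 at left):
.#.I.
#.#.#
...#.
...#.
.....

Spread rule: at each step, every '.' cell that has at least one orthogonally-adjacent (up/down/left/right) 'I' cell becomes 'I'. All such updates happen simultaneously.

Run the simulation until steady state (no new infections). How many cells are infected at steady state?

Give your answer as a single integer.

Answer: 4

Derivation:
Step 0 (initial): 1 infected
Step 1: +3 new -> 4 infected
Step 2: +0 new -> 4 infected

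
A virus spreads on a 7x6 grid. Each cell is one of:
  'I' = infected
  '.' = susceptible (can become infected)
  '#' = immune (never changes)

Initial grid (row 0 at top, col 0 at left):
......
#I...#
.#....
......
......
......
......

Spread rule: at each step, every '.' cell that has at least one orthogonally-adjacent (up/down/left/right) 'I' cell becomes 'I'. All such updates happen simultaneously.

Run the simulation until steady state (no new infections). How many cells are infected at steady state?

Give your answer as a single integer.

Answer: 39

Derivation:
Step 0 (initial): 1 infected
Step 1: +2 new -> 3 infected
Step 2: +4 new -> 7 infected
Step 3: +4 new -> 11 infected
Step 4: +5 new -> 16 infected
Step 5: +7 new -> 23 infected
Step 6: +7 new -> 30 infected
Step 7: +5 new -> 35 infected
Step 8: +3 new -> 38 infected
Step 9: +1 new -> 39 infected
Step 10: +0 new -> 39 infected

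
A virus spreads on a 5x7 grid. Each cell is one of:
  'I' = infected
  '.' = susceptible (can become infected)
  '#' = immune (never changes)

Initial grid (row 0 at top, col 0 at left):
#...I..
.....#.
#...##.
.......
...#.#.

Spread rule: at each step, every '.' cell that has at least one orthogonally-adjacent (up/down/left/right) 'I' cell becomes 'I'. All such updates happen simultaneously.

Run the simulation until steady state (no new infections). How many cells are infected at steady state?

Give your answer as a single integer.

Step 0 (initial): 1 infected
Step 1: +3 new -> 4 infected
Step 2: +3 new -> 7 infected
Step 3: +4 new -> 11 infected
Step 4: +4 new -> 15 infected
Step 5: +5 new -> 20 infected
Step 6: +5 new -> 25 infected
Step 7: +2 new -> 27 infected
Step 8: +1 new -> 28 infected
Step 9: +0 new -> 28 infected

Answer: 28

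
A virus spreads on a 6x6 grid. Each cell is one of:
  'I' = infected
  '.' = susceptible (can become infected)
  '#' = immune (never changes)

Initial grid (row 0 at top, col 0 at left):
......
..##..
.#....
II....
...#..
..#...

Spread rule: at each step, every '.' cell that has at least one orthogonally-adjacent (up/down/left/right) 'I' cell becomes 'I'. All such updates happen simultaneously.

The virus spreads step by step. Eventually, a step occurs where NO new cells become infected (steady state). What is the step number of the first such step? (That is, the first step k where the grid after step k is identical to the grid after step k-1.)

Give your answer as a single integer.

Answer: 8

Derivation:
Step 0 (initial): 2 infected
Step 1: +4 new -> 6 infected
Step 2: +6 new -> 12 infected
Step 3: +4 new -> 16 infected
Step 4: +4 new -> 20 infected
Step 5: +5 new -> 25 infected
Step 6: +5 new -> 30 infected
Step 7: +1 new -> 31 infected
Step 8: +0 new -> 31 infected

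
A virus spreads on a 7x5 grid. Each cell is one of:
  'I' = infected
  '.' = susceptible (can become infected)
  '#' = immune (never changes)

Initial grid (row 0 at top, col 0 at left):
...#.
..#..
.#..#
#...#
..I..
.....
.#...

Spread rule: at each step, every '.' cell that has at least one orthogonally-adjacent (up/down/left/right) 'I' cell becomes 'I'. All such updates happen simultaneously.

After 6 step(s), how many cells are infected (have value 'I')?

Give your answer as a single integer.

Answer: 22

Derivation:
Step 0 (initial): 1 infected
Step 1: +4 new -> 5 infected
Step 2: +8 new -> 13 infected
Step 3: +4 new -> 17 infected
Step 4: +3 new -> 20 infected
Step 5: +1 new -> 21 infected
Step 6: +1 new -> 22 infected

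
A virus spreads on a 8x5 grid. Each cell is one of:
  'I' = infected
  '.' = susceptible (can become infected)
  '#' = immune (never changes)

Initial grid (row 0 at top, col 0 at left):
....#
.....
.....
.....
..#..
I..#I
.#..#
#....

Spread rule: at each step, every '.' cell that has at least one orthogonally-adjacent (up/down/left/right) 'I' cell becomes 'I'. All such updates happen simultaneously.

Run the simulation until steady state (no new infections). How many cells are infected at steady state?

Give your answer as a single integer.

Step 0 (initial): 2 infected
Step 1: +4 new -> 6 infected
Step 2: +5 new -> 11 infected
Step 3: +5 new -> 16 infected
Step 4: +7 new -> 23 infected
Step 5: +6 new -> 29 infected
Step 6: +4 new -> 33 infected
Step 7: +1 new -> 34 infected
Step 8: +0 new -> 34 infected

Answer: 34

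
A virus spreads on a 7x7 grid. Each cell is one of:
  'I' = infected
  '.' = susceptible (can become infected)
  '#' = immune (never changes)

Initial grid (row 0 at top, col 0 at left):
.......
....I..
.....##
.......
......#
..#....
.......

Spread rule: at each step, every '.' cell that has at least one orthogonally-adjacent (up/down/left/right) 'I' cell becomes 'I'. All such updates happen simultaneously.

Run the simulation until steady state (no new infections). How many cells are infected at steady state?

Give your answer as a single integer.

Step 0 (initial): 1 infected
Step 1: +4 new -> 5 infected
Step 2: +6 new -> 11 infected
Step 3: +7 new -> 18 infected
Step 4: +8 new -> 26 infected
Step 5: +7 new -> 33 infected
Step 6: +5 new -> 38 infected
Step 7: +4 new -> 42 infected
Step 8: +2 new -> 44 infected
Step 9: +1 new -> 45 infected
Step 10: +0 new -> 45 infected

Answer: 45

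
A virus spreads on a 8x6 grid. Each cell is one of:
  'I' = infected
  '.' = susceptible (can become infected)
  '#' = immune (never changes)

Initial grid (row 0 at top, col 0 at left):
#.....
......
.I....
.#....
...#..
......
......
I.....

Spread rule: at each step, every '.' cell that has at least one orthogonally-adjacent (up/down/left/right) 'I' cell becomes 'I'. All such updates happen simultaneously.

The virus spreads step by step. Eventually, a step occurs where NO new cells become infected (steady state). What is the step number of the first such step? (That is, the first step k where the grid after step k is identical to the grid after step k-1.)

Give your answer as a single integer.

Step 0 (initial): 2 infected
Step 1: +5 new -> 7 infected
Step 2: +9 new -> 16 infected
Step 3: +9 new -> 25 infected
Step 4: +8 new -> 33 infected
Step 5: +7 new -> 40 infected
Step 6: +4 new -> 44 infected
Step 7: +1 new -> 45 infected
Step 8: +0 new -> 45 infected

Answer: 8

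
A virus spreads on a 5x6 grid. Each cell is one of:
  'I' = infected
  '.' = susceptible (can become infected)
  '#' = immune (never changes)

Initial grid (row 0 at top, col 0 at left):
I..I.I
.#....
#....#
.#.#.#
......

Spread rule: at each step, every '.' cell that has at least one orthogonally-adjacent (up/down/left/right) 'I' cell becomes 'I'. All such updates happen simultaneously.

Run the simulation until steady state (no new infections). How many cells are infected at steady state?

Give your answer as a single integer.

Answer: 24

Derivation:
Step 0 (initial): 3 infected
Step 1: +6 new -> 9 infected
Step 2: +3 new -> 12 infected
Step 3: +2 new -> 14 infected
Step 4: +3 new -> 17 infected
Step 5: +2 new -> 19 infected
Step 6: +3 new -> 22 infected
Step 7: +1 new -> 23 infected
Step 8: +1 new -> 24 infected
Step 9: +0 new -> 24 infected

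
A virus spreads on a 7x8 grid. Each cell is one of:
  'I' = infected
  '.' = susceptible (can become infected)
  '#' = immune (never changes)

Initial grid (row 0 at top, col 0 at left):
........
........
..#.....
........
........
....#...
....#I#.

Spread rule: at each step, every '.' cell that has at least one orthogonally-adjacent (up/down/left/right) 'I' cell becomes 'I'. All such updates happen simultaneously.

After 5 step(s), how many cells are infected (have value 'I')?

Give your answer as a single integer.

Step 0 (initial): 1 infected
Step 1: +1 new -> 2 infected
Step 2: +2 new -> 4 infected
Step 3: +4 new -> 8 infected
Step 4: +6 new -> 14 infected
Step 5: +7 new -> 21 infected

Answer: 21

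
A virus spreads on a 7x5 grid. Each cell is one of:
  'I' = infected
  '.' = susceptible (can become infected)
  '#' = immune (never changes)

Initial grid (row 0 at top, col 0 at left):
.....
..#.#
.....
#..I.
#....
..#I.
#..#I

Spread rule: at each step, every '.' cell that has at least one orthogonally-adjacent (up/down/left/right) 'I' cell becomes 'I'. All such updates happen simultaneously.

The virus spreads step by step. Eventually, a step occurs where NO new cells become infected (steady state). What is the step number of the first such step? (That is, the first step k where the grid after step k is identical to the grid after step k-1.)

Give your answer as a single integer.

Answer: 7

Derivation:
Step 0 (initial): 3 infected
Step 1: +5 new -> 8 infected
Step 2: +6 new -> 14 infected
Step 3: +3 new -> 17 infected
Step 4: +5 new -> 22 infected
Step 5: +4 new -> 26 infected
Step 6: +2 new -> 28 infected
Step 7: +0 new -> 28 infected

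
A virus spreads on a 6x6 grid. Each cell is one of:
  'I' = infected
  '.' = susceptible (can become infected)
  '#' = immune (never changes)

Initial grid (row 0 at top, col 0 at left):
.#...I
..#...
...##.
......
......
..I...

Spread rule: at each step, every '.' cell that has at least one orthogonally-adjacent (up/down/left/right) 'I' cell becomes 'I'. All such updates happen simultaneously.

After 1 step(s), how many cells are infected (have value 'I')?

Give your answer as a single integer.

Step 0 (initial): 2 infected
Step 1: +5 new -> 7 infected

Answer: 7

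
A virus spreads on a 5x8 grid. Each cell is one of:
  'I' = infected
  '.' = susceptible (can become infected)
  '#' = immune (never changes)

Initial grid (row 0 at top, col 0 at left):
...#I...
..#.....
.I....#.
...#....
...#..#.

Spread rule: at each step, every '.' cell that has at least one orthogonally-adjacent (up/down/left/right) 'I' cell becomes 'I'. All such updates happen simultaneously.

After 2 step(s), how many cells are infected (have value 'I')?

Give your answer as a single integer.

Answer: 18

Derivation:
Step 0 (initial): 2 infected
Step 1: +6 new -> 8 infected
Step 2: +10 new -> 18 infected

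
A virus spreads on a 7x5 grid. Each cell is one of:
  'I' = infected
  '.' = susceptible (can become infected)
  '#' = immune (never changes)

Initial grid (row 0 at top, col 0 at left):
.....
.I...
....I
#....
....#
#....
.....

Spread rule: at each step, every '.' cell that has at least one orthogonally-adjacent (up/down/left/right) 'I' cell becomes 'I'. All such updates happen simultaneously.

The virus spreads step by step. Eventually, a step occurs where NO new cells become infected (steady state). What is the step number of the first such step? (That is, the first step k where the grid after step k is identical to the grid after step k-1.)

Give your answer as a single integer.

Step 0 (initial): 2 infected
Step 1: +7 new -> 9 infected
Step 2: +8 new -> 17 infected
Step 3: +4 new -> 21 infected
Step 4: +4 new -> 25 infected
Step 5: +4 new -> 29 infected
Step 6: +3 new -> 32 infected
Step 7: +0 new -> 32 infected

Answer: 7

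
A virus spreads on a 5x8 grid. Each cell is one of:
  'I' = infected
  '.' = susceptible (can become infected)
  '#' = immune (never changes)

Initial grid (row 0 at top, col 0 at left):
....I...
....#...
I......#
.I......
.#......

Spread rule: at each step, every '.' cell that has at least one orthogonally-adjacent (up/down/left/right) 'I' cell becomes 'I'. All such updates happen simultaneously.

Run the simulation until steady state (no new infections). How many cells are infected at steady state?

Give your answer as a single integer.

Answer: 37

Derivation:
Step 0 (initial): 3 infected
Step 1: +6 new -> 9 infected
Step 2: +10 new -> 19 infected
Step 3: +8 new -> 27 infected
Step 4: +5 new -> 32 infected
Step 5: +2 new -> 34 infected
Step 6: +2 new -> 36 infected
Step 7: +1 new -> 37 infected
Step 8: +0 new -> 37 infected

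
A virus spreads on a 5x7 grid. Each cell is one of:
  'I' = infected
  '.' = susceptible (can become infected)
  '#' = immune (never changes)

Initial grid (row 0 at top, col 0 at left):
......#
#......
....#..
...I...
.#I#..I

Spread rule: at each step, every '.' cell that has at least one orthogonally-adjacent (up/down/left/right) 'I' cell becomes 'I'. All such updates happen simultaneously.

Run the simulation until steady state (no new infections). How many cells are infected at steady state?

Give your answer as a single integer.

Answer: 30

Derivation:
Step 0 (initial): 3 infected
Step 1: +5 new -> 8 infected
Step 2: +6 new -> 14 infected
Step 3: +7 new -> 21 infected
Step 4: +6 new -> 27 infected
Step 5: +2 new -> 29 infected
Step 6: +1 new -> 30 infected
Step 7: +0 new -> 30 infected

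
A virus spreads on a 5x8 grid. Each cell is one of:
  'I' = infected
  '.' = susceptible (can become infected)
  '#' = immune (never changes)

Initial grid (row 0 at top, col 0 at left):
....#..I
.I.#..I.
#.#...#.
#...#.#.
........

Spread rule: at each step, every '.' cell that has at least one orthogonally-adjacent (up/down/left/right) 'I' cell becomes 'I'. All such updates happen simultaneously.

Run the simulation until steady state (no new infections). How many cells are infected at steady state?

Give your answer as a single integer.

Step 0 (initial): 3 infected
Step 1: +7 new -> 10 infected
Step 2: +7 new -> 17 infected
Step 3: +6 new -> 23 infected
Step 4: +6 new -> 29 infected
Step 5: +3 new -> 32 infected
Step 6: +0 new -> 32 infected

Answer: 32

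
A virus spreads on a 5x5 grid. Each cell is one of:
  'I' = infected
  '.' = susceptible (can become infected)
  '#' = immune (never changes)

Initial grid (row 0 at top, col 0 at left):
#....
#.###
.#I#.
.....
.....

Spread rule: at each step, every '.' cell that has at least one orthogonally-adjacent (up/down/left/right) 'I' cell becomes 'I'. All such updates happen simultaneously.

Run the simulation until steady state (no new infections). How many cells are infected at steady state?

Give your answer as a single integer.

Answer: 13

Derivation:
Step 0 (initial): 1 infected
Step 1: +1 new -> 2 infected
Step 2: +3 new -> 5 infected
Step 3: +4 new -> 9 infected
Step 4: +4 new -> 13 infected
Step 5: +0 new -> 13 infected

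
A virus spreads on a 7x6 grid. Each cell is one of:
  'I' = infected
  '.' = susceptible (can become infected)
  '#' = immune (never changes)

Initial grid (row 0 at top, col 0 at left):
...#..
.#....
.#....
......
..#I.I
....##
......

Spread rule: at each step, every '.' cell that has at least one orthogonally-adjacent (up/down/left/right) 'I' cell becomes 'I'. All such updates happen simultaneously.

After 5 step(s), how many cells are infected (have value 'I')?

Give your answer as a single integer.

Answer: 33

Derivation:
Step 0 (initial): 2 infected
Step 1: +4 new -> 6 infected
Step 2: +6 new -> 12 infected
Step 3: +8 new -> 20 infected
Step 4: +8 new -> 28 infected
Step 5: +5 new -> 33 infected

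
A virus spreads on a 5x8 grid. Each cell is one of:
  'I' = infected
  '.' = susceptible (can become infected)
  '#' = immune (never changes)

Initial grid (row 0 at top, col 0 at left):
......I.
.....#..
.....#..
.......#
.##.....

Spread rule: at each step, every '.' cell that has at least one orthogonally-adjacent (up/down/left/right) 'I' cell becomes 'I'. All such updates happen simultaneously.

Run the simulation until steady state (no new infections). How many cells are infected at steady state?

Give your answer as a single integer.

Step 0 (initial): 1 infected
Step 1: +3 new -> 4 infected
Step 2: +3 new -> 7 infected
Step 3: +4 new -> 11 infected
Step 4: +5 new -> 16 infected
Step 5: +6 new -> 22 infected
Step 6: +5 new -> 27 infected
Step 7: +4 new -> 31 infected
Step 8: +2 new -> 33 infected
Step 9: +1 new -> 34 infected
Step 10: +1 new -> 35 infected
Step 11: +0 new -> 35 infected

Answer: 35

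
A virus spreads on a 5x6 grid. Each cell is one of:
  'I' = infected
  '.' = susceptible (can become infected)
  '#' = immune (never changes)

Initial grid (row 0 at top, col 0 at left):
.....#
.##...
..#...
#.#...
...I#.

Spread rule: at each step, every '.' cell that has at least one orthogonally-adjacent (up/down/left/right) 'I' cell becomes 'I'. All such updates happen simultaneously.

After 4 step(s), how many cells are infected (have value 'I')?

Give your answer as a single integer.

Step 0 (initial): 1 infected
Step 1: +2 new -> 3 infected
Step 2: +3 new -> 6 infected
Step 3: +5 new -> 11 infected
Step 4: +5 new -> 16 infected

Answer: 16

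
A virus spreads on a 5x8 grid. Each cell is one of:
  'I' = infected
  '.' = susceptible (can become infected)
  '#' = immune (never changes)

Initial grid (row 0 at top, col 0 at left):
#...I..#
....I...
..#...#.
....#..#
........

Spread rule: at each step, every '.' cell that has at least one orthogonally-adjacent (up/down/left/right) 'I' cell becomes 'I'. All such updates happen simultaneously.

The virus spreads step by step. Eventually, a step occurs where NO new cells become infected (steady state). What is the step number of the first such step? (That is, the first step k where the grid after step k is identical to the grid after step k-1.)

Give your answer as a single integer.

Step 0 (initial): 2 infected
Step 1: +5 new -> 7 infected
Step 2: +6 new -> 13 infected
Step 3: +5 new -> 18 infected
Step 4: +7 new -> 25 infected
Step 5: +5 new -> 30 infected
Step 6: +3 new -> 33 infected
Step 7: +1 new -> 34 infected
Step 8: +0 new -> 34 infected

Answer: 8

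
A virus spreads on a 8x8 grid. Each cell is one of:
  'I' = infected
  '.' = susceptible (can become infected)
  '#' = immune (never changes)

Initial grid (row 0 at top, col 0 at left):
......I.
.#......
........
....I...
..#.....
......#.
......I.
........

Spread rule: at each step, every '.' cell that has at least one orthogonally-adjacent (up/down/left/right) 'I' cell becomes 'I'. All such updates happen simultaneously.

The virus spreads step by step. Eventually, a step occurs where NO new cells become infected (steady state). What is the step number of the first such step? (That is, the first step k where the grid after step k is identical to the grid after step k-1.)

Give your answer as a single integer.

Answer: 8

Derivation:
Step 0 (initial): 3 infected
Step 1: +10 new -> 13 infected
Step 2: +17 new -> 30 infected
Step 3: +11 new -> 41 infected
Step 4: +8 new -> 49 infected
Step 5: +6 new -> 55 infected
Step 6: +5 new -> 60 infected
Step 7: +1 new -> 61 infected
Step 8: +0 new -> 61 infected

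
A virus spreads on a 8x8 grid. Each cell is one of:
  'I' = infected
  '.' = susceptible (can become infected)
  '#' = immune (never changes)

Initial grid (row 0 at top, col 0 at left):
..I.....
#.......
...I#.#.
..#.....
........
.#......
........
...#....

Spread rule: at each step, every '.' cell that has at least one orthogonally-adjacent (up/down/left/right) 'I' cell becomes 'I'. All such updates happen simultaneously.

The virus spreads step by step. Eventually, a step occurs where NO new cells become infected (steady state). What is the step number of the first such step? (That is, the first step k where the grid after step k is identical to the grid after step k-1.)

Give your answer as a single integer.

Step 0 (initial): 2 infected
Step 1: +6 new -> 8 infected
Step 2: +7 new -> 15 infected
Step 3: +8 new -> 23 infected
Step 4: +10 new -> 33 infected
Step 5: +8 new -> 41 infected
Step 6: +8 new -> 49 infected
Step 7: +5 new -> 54 infected
Step 8: +3 new -> 57 infected
Step 9: +1 new -> 58 infected
Step 10: +0 new -> 58 infected

Answer: 10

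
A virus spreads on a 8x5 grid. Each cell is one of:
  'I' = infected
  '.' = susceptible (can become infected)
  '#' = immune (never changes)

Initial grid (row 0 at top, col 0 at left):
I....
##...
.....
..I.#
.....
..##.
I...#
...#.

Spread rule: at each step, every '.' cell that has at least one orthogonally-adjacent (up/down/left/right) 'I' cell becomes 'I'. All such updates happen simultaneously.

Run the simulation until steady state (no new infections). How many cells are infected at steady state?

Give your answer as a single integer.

Step 0 (initial): 3 infected
Step 1: +8 new -> 11 infected
Step 2: +11 new -> 22 infected
Step 3: +7 new -> 29 infected
Step 4: +3 new -> 32 infected
Step 5: +0 new -> 32 infected

Answer: 32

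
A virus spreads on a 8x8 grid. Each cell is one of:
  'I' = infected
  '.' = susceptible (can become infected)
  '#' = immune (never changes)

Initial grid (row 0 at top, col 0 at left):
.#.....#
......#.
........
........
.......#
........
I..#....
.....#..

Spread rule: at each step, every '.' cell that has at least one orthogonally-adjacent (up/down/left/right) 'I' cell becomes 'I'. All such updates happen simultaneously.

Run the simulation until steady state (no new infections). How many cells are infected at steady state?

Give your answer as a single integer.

Answer: 58

Derivation:
Step 0 (initial): 1 infected
Step 1: +3 new -> 4 infected
Step 2: +4 new -> 8 infected
Step 3: +4 new -> 12 infected
Step 4: +5 new -> 17 infected
Step 5: +6 new -> 23 infected
Step 6: +7 new -> 30 infected
Step 7: +6 new -> 36 infected
Step 8: +7 new -> 43 infected
Step 9: +6 new -> 49 infected
Step 10: +5 new -> 54 infected
Step 11: +2 new -> 56 infected
Step 12: +2 new -> 58 infected
Step 13: +0 new -> 58 infected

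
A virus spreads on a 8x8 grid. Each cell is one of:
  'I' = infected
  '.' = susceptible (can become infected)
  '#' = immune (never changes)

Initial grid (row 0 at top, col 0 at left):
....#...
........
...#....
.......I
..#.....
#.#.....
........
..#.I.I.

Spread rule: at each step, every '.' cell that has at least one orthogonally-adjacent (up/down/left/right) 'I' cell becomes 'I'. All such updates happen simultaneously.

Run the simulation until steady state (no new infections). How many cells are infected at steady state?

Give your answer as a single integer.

Step 0 (initial): 3 infected
Step 1: +8 new -> 11 infected
Step 2: +10 new -> 21 infected
Step 3: +9 new -> 30 infected
Step 4: +6 new -> 36 infected
Step 5: +6 new -> 42 infected
Step 6: +5 new -> 47 infected
Step 7: +5 new -> 52 infected
Step 8: +3 new -> 55 infected
Step 9: +2 new -> 57 infected
Step 10: +1 new -> 58 infected
Step 11: +0 new -> 58 infected

Answer: 58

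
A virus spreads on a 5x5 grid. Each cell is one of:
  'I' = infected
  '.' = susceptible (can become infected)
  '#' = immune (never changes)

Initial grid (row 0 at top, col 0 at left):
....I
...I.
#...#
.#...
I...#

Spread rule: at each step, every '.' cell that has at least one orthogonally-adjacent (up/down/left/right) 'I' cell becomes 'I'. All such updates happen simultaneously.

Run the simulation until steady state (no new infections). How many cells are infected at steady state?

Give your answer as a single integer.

Answer: 21

Derivation:
Step 0 (initial): 3 infected
Step 1: +6 new -> 9 infected
Step 2: +5 new -> 14 infected
Step 3: +6 new -> 20 infected
Step 4: +1 new -> 21 infected
Step 5: +0 new -> 21 infected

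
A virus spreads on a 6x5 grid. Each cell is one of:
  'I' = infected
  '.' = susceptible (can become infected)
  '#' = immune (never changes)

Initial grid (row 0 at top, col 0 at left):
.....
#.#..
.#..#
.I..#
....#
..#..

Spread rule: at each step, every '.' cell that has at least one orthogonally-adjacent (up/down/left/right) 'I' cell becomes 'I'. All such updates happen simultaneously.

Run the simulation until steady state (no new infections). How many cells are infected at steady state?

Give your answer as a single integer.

Answer: 23

Derivation:
Step 0 (initial): 1 infected
Step 1: +3 new -> 4 infected
Step 2: +6 new -> 10 infected
Step 3: +3 new -> 13 infected
Step 4: +2 new -> 15 infected
Step 5: +3 new -> 18 infected
Step 6: +2 new -> 20 infected
Step 7: +1 new -> 21 infected
Step 8: +2 new -> 23 infected
Step 9: +0 new -> 23 infected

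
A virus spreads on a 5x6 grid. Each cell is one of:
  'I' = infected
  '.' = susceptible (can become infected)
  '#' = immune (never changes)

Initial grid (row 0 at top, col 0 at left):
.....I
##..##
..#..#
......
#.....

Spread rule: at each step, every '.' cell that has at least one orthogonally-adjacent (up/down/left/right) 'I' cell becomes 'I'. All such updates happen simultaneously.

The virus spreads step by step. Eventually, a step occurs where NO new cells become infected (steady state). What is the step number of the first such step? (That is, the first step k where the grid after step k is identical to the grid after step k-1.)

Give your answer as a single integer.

Answer: 10

Derivation:
Step 0 (initial): 1 infected
Step 1: +1 new -> 2 infected
Step 2: +1 new -> 3 infected
Step 3: +2 new -> 5 infected
Step 4: +3 new -> 8 infected
Step 5: +3 new -> 11 infected
Step 6: +3 new -> 14 infected
Step 7: +4 new -> 18 infected
Step 8: +4 new -> 22 infected
Step 9: +1 new -> 23 infected
Step 10: +0 new -> 23 infected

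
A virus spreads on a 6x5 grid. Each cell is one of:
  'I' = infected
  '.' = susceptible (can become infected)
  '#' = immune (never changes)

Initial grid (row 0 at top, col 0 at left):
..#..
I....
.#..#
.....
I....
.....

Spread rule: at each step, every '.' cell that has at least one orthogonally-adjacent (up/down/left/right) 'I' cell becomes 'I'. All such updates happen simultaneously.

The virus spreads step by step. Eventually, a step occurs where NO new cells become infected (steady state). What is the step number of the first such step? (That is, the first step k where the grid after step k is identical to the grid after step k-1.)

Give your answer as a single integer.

Answer: 6

Derivation:
Step 0 (initial): 2 infected
Step 1: +6 new -> 8 infected
Step 2: +5 new -> 13 infected
Step 3: +5 new -> 18 infected
Step 4: +6 new -> 24 infected
Step 5: +3 new -> 27 infected
Step 6: +0 new -> 27 infected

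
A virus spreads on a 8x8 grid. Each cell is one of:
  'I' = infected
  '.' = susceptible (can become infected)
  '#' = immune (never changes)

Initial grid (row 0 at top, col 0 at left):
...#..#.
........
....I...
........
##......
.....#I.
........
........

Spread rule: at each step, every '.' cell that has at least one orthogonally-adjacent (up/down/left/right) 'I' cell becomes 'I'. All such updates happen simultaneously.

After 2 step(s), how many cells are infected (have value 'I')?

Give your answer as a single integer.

Answer: 23

Derivation:
Step 0 (initial): 2 infected
Step 1: +7 new -> 9 infected
Step 2: +14 new -> 23 infected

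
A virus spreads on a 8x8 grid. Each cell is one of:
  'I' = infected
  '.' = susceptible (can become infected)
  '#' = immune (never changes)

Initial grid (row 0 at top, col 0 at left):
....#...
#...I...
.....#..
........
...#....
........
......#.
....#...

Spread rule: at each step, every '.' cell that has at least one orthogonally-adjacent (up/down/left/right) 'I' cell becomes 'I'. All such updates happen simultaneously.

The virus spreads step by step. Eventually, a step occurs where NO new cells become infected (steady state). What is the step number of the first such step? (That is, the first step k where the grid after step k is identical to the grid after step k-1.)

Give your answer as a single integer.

Answer: 11

Derivation:
Step 0 (initial): 1 infected
Step 1: +3 new -> 4 infected
Step 2: +6 new -> 10 infected
Step 3: +9 new -> 19 infected
Step 4: +8 new -> 27 infected
Step 5: +9 new -> 36 infected
Step 6: +7 new -> 43 infected
Step 7: +6 new -> 49 infected
Step 8: +5 new -> 54 infected
Step 9: +3 new -> 57 infected
Step 10: +1 new -> 58 infected
Step 11: +0 new -> 58 infected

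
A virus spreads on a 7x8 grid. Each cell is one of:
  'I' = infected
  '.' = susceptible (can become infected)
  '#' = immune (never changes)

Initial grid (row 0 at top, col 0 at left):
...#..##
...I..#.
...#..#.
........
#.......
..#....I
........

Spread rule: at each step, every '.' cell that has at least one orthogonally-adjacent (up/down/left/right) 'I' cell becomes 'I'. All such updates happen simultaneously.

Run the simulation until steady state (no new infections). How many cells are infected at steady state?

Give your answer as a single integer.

Step 0 (initial): 2 infected
Step 1: +5 new -> 7 infected
Step 2: +10 new -> 17 infected
Step 3: +12 new -> 29 infected
Step 4: +10 new -> 39 infected
Step 5: +4 new -> 43 infected
Step 6: +2 new -> 45 infected
Step 7: +2 new -> 47 infected
Step 8: +1 new -> 48 infected
Step 9: +0 new -> 48 infected

Answer: 48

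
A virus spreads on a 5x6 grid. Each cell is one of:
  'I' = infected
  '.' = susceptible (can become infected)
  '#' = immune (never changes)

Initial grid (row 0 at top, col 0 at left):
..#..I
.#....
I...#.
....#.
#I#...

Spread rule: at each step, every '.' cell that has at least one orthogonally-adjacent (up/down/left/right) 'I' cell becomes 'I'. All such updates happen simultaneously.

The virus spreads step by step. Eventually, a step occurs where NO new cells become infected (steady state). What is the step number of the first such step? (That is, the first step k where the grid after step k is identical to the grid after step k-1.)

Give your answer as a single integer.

Step 0 (initial): 3 infected
Step 1: +6 new -> 9 infected
Step 2: +6 new -> 15 infected
Step 3: +6 new -> 21 infected
Step 4: +2 new -> 23 infected
Step 5: +1 new -> 24 infected
Step 6: +0 new -> 24 infected

Answer: 6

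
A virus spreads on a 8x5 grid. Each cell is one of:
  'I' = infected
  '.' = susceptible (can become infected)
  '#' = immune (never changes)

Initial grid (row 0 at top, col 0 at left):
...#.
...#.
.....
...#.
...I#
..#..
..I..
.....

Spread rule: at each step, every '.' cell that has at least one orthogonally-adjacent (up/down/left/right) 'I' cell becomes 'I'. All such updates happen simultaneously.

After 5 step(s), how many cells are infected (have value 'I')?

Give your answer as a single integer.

Step 0 (initial): 2 infected
Step 1: +5 new -> 7 infected
Step 2: +8 new -> 15 infected
Step 3: +6 new -> 21 infected
Step 4: +4 new -> 25 infected
Step 5: +4 new -> 29 infected

Answer: 29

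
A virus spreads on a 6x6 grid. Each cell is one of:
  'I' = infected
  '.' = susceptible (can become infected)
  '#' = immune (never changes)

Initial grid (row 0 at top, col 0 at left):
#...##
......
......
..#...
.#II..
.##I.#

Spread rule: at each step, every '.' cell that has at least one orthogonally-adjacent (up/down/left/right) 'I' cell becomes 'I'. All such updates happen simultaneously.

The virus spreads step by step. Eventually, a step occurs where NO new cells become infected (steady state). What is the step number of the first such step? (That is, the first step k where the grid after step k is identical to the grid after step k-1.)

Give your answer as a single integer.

Answer: 9

Derivation:
Step 0 (initial): 3 infected
Step 1: +3 new -> 6 infected
Step 2: +3 new -> 9 infected
Step 3: +4 new -> 13 infected
Step 4: +5 new -> 18 infected
Step 5: +5 new -> 23 infected
Step 6: +3 new -> 26 infected
Step 7: +1 new -> 27 infected
Step 8: +1 new -> 28 infected
Step 9: +0 new -> 28 infected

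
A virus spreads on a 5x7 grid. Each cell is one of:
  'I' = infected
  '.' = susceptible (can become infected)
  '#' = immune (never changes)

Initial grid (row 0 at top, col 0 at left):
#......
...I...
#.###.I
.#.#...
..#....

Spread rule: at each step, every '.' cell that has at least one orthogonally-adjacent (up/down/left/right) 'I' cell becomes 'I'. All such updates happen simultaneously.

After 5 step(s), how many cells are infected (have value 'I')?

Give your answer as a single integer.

Answer: 23

Derivation:
Step 0 (initial): 2 infected
Step 1: +6 new -> 8 infected
Step 2: +7 new -> 15 infected
Step 3: +6 new -> 21 infected
Step 4: +1 new -> 22 infected
Step 5: +1 new -> 23 infected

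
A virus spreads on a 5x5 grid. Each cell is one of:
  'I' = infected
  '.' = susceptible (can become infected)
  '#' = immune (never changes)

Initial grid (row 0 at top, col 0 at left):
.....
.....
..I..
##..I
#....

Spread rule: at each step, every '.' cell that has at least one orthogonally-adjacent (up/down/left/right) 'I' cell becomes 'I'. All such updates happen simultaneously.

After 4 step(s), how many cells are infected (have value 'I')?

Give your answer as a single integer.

Step 0 (initial): 2 infected
Step 1: +7 new -> 9 infected
Step 2: +7 new -> 16 infected
Step 3: +5 new -> 21 infected
Step 4: +1 new -> 22 infected

Answer: 22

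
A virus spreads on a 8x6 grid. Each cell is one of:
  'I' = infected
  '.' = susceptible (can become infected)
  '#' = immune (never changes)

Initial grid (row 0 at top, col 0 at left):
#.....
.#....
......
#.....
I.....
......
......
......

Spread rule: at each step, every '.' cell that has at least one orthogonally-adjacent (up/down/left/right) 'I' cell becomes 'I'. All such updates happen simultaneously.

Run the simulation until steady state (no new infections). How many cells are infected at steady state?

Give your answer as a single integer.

Step 0 (initial): 1 infected
Step 1: +2 new -> 3 infected
Step 2: +4 new -> 7 infected
Step 3: +6 new -> 13 infected
Step 4: +7 new -> 20 infected
Step 5: +8 new -> 28 infected
Step 6: +7 new -> 35 infected
Step 7: +6 new -> 41 infected
Step 8: +3 new -> 44 infected
Step 9: +1 new -> 45 infected
Step 10: +0 new -> 45 infected

Answer: 45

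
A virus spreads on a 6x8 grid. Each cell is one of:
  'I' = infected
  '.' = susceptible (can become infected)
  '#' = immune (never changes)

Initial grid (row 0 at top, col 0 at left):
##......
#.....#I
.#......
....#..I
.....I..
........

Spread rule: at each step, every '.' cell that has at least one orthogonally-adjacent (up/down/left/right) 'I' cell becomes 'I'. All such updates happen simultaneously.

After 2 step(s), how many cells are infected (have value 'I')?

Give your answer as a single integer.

Step 0 (initial): 3 infected
Step 1: +8 new -> 11 infected
Step 2: +7 new -> 18 infected

Answer: 18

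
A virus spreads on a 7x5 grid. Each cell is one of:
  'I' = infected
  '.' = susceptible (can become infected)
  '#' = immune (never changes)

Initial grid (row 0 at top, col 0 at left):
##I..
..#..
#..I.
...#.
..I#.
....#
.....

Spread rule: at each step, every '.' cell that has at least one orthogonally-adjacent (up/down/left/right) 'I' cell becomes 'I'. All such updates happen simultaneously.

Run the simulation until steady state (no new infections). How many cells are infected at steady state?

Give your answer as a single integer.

Answer: 28

Derivation:
Step 0 (initial): 3 infected
Step 1: +7 new -> 10 infected
Step 2: +9 new -> 19 infected
Step 3: +6 new -> 25 infected
Step 4: +3 new -> 28 infected
Step 5: +0 new -> 28 infected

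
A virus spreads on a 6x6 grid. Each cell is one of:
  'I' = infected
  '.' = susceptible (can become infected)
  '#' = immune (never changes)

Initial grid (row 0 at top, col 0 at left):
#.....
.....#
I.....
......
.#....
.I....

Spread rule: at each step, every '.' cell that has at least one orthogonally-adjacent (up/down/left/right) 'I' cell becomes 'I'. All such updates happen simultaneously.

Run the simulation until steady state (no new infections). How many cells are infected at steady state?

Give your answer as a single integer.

Step 0 (initial): 2 infected
Step 1: +5 new -> 7 infected
Step 2: +6 new -> 13 infected
Step 3: +6 new -> 19 infected
Step 4: +6 new -> 25 infected
Step 5: +5 new -> 30 infected
Step 6: +2 new -> 32 infected
Step 7: +1 new -> 33 infected
Step 8: +0 new -> 33 infected

Answer: 33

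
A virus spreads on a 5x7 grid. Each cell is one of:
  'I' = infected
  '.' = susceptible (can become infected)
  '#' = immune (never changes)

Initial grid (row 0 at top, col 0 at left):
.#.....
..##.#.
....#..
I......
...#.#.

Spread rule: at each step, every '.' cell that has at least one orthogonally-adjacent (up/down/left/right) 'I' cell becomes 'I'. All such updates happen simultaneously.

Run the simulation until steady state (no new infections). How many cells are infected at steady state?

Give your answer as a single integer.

Step 0 (initial): 1 infected
Step 1: +3 new -> 4 infected
Step 2: +4 new -> 8 infected
Step 3: +5 new -> 13 infected
Step 4: +2 new -> 15 infected
Step 5: +2 new -> 17 infected
Step 6: +2 new -> 19 infected
Step 7: +2 new -> 21 infected
Step 8: +1 new -> 22 infected
Step 9: +1 new -> 23 infected
Step 10: +1 new -> 24 infected
Step 11: +1 new -> 25 infected
Step 12: +2 new -> 27 infected
Step 13: +1 new -> 28 infected
Step 14: +0 new -> 28 infected

Answer: 28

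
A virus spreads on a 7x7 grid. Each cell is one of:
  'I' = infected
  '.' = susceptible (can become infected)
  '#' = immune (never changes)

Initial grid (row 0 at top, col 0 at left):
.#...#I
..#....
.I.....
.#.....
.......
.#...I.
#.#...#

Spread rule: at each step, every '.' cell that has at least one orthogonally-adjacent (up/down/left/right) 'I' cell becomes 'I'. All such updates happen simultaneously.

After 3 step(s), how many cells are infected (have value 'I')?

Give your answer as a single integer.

Answer: 35

Derivation:
Step 0 (initial): 3 infected
Step 1: +8 new -> 11 infected
Step 2: +11 new -> 22 infected
Step 3: +13 new -> 35 infected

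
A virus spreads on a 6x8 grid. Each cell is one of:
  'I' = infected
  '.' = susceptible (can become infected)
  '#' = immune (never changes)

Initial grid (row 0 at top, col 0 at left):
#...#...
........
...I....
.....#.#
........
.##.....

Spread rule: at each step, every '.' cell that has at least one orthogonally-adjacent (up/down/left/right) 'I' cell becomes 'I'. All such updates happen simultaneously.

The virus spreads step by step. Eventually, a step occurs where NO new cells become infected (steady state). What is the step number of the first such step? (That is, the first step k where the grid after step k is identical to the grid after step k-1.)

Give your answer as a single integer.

Answer: 8

Derivation:
Step 0 (initial): 1 infected
Step 1: +4 new -> 5 infected
Step 2: +8 new -> 13 infected
Step 3: +9 new -> 22 infected
Step 4: +10 new -> 32 infected
Step 5: +5 new -> 37 infected
Step 6: +4 new -> 41 infected
Step 7: +1 new -> 42 infected
Step 8: +0 new -> 42 infected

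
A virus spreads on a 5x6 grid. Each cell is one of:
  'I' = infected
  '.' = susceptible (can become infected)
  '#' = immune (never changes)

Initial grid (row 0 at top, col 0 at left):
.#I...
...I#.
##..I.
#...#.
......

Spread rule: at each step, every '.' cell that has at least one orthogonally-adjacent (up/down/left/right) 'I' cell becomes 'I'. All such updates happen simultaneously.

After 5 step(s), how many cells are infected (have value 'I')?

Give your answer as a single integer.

Step 0 (initial): 3 infected
Step 1: +4 new -> 7 infected
Step 2: +6 new -> 13 infected
Step 3: +5 new -> 18 infected
Step 4: +4 new -> 22 infected
Step 5: +1 new -> 23 infected

Answer: 23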